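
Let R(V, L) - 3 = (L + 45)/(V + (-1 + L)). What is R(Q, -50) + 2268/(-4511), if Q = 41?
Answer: 27041/9022 ≈ 2.9972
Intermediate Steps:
R(V, L) = 3 + (45 + L)/(-1 + L + V) (R(V, L) = 3 + (L + 45)/(V + (-1 + L)) = 3 + (45 + L)/(-1 + L + V))
R(Q, -50) + 2268/(-4511) = (42 + 3*41 + 4*(-50))/(-1 - 50 + 41) + 2268/(-4511) = (42 + 123 - 200)/(-10) + 2268*(-1/4511) = -⅒*(-35) - 2268/4511 = 7/2 - 2268/4511 = 27041/9022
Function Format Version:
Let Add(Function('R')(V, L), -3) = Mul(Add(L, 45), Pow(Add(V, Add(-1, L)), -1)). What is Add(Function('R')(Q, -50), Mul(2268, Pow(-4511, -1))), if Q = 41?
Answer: Rational(27041, 9022) ≈ 2.9972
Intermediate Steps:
Function('R')(V, L) = Add(3, Mul(Pow(Add(-1, L, V), -1), Add(45, L))) (Function('R')(V, L) = Add(3, Mul(Add(L, 45), Pow(Add(V, Add(-1, L)), -1))) = Add(3, Mul(Add(45, L), Pow(Add(-1, L, V), -1))) = Add(3, Mul(Pow(Add(-1, L, V), -1), Add(45, L))))
Add(Function('R')(Q, -50), Mul(2268, Pow(-4511, -1))) = Add(Mul(Pow(Add(-1, -50, 41), -1), Add(42, Mul(3, 41), Mul(4, -50))), Mul(2268, Pow(-4511, -1))) = Add(Mul(Pow(-10, -1), Add(42, 123, -200)), Mul(2268, Rational(-1, 4511))) = Add(Mul(Rational(-1, 10), -35), Rational(-2268, 4511)) = Add(Rational(7, 2), Rational(-2268, 4511)) = Rational(27041, 9022)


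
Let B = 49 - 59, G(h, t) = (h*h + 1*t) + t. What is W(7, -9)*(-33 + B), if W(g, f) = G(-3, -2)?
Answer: -215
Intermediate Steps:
G(h, t) = h**2 + 2*t (G(h, t) = (h**2 + t) + t = (t + h**2) + t = h**2 + 2*t)
W(g, f) = 5 (W(g, f) = (-3)**2 + 2*(-2) = 9 - 4 = 5)
B = -10
W(7, -9)*(-33 + B) = 5*(-33 - 10) = 5*(-43) = -215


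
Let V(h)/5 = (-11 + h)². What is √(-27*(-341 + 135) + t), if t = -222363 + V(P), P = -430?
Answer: 6*√20989 ≈ 869.25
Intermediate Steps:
V(h) = 5*(-11 + h)²
t = 750042 (t = -222363 + 5*(-11 - 430)² = -222363 + 5*(-441)² = -222363 + 5*194481 = -222363 + 972405 = 750042)
√(-27*(-341 + 135) + t) = √(-27*(-341 + 135) + 750042) = √(-27*(-206) + 750042) = √(5562 + 750042) = √755604 = 6*√20989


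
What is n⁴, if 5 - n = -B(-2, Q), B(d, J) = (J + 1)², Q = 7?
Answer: 22667121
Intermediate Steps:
B(d, J) = (1 + J)²
n = 69 (n = 5 - (-1)*(1 + 7)² = 5 - (-1)*8² = 5 - (-1)*64 = 5 - 1*(-64) = 5 + 64 = 69)
n⁴ = 69⁴ = 22667121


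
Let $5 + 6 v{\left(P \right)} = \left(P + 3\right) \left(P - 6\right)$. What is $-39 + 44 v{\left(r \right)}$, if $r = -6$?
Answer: $\frac{565}{3} \approx 188.33$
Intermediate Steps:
$v{\left(P \right)} = - \frac{5}{6} + \frac{\left(-6 + P\right) \left(3 + P\right)}{6}$ ($v{\left(P \right)} = - \frac{5}{6} + \frac{\left(P + 3\right) \left(P - 6\right)}{6} = - \frac{5}{6} + \frac{\left(3 + P\right) \left(-6 + P\right)}{6} = - \frac{5}{6} + \frac{\left(-6 + P\right) \left(3 + P\right)}{6}$)
$-39 + 44 v{\left(r \right)} = -39 + 44 \left(- \frac{23}{6} - -3 + \frac{\left(-6\right)^{2}}{6}\right) = -39 + 44 \left(- \frac{23}{6} + 3 + \frac{1}{6} \cdot 36\right) = -39 + 44 \left(- \frac{23}{6} + 3 + 6\right) = -39 + 44 \cdot \frac{31}{6} = -39 + \frac{682}{3} = \frac{565}{3}$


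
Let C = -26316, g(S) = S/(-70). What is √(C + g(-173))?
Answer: I*√128936290/70 ≈ 162.21*I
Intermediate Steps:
g(S) = -S/70 (g(S) = S*(-1/70) = -S/70)
√(C + g(-173)) = √(-26316 - 1/70*(-173)) = √(-26316 + 173/70) = √(-1841947/70) = I*√128936290/70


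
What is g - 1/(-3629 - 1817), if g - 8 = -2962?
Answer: -16087483/5446 ≈ -2954.0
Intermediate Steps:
g = -2954 (g = 8 - 2962 = -2954)
g - 1/(-3629 - 1817) = -2954 - 1/(-3629 - 1817) = -2954 - 1/(-5446) = -2954 - 1*(-1/5446) = -2954 + 1/5446 = -16087483/5446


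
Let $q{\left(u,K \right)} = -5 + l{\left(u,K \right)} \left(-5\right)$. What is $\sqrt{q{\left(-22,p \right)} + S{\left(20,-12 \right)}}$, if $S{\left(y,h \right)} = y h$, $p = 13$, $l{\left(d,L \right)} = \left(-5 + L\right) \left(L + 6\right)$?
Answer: $i \sqrt{1005} \approx 31.702 i$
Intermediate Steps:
$l{\left(d,L \right)} = \left(-5 + L\right) \left(6 + L\right)$
$q{\left(u,K \right)} = 145 - 5 K - 5 K^{2}$ ($q{\left(u,K \right)} = -5 + \left(-30 + K + K^{2}\right) \left(-5\right) = -5 - \left(-150 + 5 K + 5 K^{2}\right) = 145 - 5 K - 5 K^{2}$)
$S{\left(y,h \right)} = h y$
$\sqrt{q{\left(-22,p \right)} + S{\left(20,-12 \right)}} = \sqrt{\left(145 - 65 - 5 \cdot 13^{2}\right) - 240} = \sqrt{\left(145 - 65 - 845\right) - 240} = \sqrt{-765 - 240} = \sqrt{-1005} = i \sqrt{1005}$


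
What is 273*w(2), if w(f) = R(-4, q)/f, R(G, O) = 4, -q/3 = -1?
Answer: 546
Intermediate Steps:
q = 3 (q = -3*(-1) = 3)
w(f) = 4/f
273*w(2) = 273*(4/2) = 273*(4*(1/2)) = 273*2 = 546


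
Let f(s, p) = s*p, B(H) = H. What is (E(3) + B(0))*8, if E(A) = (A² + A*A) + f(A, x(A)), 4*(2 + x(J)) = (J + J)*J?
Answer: 204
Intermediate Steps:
x(J) = -2 + J²/2 (x(J) = -2 + ((J + J)*J)/4 = -2 + ((2*J)*J)/4 = -2 + (2*J²)/4 = -2 + J²/2)
f(s, p) = p*s
E(A) = 2*A² + A*(-2 + A²/2) (E(A) = (A² + A*A) + (-2 + A²/2)*A = (A² + A²) + A*(-2 + A²/2) = 2*A² + A*(-2 + A²/2))
(E(3) + B(0))*8 = ((½)*3*(-4 + 3² + 4*3) + 0)*8 = ((½)*3*(-4 + 9 + 12) + 0)*8 = ((½)*3*17 + 0)*8 = (51/2 + 0)*8 = (51/2)*8 = 204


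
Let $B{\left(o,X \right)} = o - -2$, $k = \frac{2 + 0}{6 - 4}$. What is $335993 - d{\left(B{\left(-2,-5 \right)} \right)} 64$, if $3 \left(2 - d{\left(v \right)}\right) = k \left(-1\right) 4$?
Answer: $\frac{1007339}{3} \approx 3.3578 \cdot 10^{5}$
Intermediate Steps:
$k = 1$ ($k = \frac{2}{2} = 2 \cdot \frac{1}{2} = 1$)
$B{\left(o,X \right)} = 2 + o$ ($B{\left(o,X \right)} = o + 2 = 2 + o$)
$d{\left(v \right)} = \frac{10}{3}$ ($d{\left(v \right)} = 2 - \frac{1 \left(-1\right) 4}{3} = 2 - \frac{\left(-1\right) 4}{3} = 2 - - \frac{4}{3} = 2 + \frac{4}{3} = \frac{10}{3}$)
$335993 - d{\left(B{\left(-2,-5 \right)} \right)} 64 = 335993 - \frac{10}{3} \cdot 64 = 335993 - \frac{640}{3} = \frac{1007339}{3}$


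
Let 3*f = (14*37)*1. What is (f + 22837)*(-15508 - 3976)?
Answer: -1344961036/3 ≈ -4.4832e+8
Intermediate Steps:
f = 518/3 (f = ((14*37)*1)/3 = (518*1)/3 = (⅓)*518 = 518/3 ≈ 172.67)
(f + 22837)*(-15508 - 3976) = (518/3 + 22837)*(-15508 - 3976) = (69029/3)*(-19484) = -1344961036/3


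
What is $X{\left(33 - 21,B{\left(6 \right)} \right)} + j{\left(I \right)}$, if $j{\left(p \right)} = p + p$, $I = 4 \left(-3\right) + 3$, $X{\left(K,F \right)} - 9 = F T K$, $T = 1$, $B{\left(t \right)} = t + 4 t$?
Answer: $351$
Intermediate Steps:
$B{\left(t \right)} = 5 t$
$X{\left(K,F \right)} = 9 + F K$ ($X{\left(K,F \right)} = 9 + F 1 K = 9 + F K$)
$I = -9$ ($I = -12 + 3 = -9$)
$j{\left(p \right)} = 2 p$
$X{\left(33 - 21,B{\left(6 \right)} \right)} + j{\left(I \right)} = \left(9 + 5 \cdot 6 \left(33 - 21\right)\right) + 2 \left(-9\right) = \left(9 + 30 \cdot 12\right) - 18 = \left(9 + 360\right) - 18 = 369 - 18 = 351$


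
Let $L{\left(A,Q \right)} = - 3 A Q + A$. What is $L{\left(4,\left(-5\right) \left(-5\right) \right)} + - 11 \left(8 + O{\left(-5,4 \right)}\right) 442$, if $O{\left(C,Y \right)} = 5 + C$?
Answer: $-39192$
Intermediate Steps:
$L{\left(A,Q \right)} = A - 3 A Q$ ($L{\left(A,Q \right)} = - 3 A Q + A = A - 3 A Q$)
$L{\left(4,\left(-5\right) \left(-5\right) \right)} + - 11 \left(8 + O{\left(-5,4 \right)}\right) 442 = 4 \left(1 - 3 \left(\left(-5\right) \left(-5\right)\right)\right) + - 11 \left(8 + \left(5 - 5\right)\right) 442 = 4 \left(1 - 75\right) + - 11 \left(8 + 0\right) 442 = 4 \left(1 - 75\right) + \left(-11\right) 8 \cdot 442 = 4 \left(-74\right) - 38896 = -296 - 38896 = -39192$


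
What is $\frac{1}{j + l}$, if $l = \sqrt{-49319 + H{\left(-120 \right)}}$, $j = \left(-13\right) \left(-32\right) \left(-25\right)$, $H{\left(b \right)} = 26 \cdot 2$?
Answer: $- \frac{10400}{108209267} - \frac{i \sqrt{49267}}{108209267} \approx -9.611 \cdot 10^{-5} - 2.0512 \cdot 10^{-6} i$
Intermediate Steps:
$H{\left(b \right)} = 52$
$j = -10400$ ($j = 416 \left(-25\right) = -10400$)
$l = i \sqrt{49267}$ ($l = \sqrt{-49319 + 52} = \sqrt{-49267} = i \sqrt{49267} \approx 221.96 i$)
$\frac{1}{j + l} = \frac{1}{-10400 + i \sqrt{49267}}$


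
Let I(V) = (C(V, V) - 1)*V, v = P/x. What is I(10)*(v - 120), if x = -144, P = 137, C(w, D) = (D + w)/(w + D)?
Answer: 0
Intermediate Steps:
C(w, D) = 1 (C(w, D) = (D + w)/(D + w) = 1)
v = -137/144 (v = 137/(-144) = 137*(-1/144) = -137/144 ≈ -0.95139)
I(V) = 0 (I(V) = (1 - 1)*V = 0*V = 0)
I(10)*(v - 120) = 0*(-137/144 - 120) = 0*(-17417/144) = 0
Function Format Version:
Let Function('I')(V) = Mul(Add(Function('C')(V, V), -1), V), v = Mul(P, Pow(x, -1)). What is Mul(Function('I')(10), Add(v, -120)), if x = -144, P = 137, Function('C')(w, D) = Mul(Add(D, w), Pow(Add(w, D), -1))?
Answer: 0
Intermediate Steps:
Function('C')(w, D) = 1 (Function('C')(w, D) = Mul(Add(D, w), Pow(Add(D, w), -1)) = 1)
v = Rational(-137, 144) (v = Mul(137, Pow(-144, -1)) = Mul(137, Rational(-1, 144)) = Rational(-137, 144) ≈ -0.95139)
Function('I')(V) = 0 (Function('I')(V) = Mul(Add(1, -1), V) = Mul(0, V) = 0)
Mul(Function('I')(10), Add(v, -120)) = Mul(0, Add(Rational(-137, 144), -120)) = Mul(0, Rational(-17417, 144)) = 0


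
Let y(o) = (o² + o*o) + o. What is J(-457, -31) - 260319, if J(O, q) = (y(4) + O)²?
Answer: -83078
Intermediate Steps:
y(o) = o + 2*o² (y(o) = (o² + o²) + o = 2*o² + o = o + 2*o²)
J(O, q) = (36 + O)² (J(O, q) = (4*(1 + 2*4) + O)² = (4*(1 + 8) + O)² = (4*9 + O)² = (36 + O)²)
J(-457, -31) - 260319 = (36 - 457)² - 260319 = (-421)² - 260319 = 177241 - 260319 = -83078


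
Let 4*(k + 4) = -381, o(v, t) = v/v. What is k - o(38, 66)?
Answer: -401/4 ≈ -100.25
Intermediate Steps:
o(v, t) = 1
k = -397/4 (k = -4 + (1/4)*(-381) = -4 - 381/4 = -397/4 ≈ -99.250)
k - o(38, 66) = -397/4 - 1*1 = -397/4 - 1 = -401/4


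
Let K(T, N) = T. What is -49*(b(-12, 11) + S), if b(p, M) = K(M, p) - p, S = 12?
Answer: -1715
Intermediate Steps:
b(p, M) = M - p
-49*(b(-12, 11) + S) = -49*((11 - 1*(-12)) + 12) = -49*((11 + 12) + 12) = -49*(23 + 12) = -49*35 = -1715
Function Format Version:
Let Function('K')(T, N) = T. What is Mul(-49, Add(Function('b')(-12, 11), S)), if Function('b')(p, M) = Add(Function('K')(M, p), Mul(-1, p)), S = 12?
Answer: -1715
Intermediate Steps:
Function('b')(p, M) = Add(M, Mul(-1, p))
Mul(-49, Add(Function('b')(-12, 11), S)) = Mul(-49, Add(Add(11, Mul(-1, -12)), 12)) = Mul(-49, Add(Add(11, 12), 12)) = Mul(-49, Add(23, 12)) = Mul(-49, 35) = -1715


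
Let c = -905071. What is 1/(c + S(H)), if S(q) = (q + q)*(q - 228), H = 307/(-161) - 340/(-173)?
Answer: -775789609/702165361776829 ≈ -1.1049e-6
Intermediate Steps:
H = 1629/27853 (H = 307*(-1/161) - 340*(-1/173) = -307/161 + 340/173 = 1629/27853 ≈ 0.058486)
S(q) = 2*q*(-228 + q) (S(q) = (2*q)*(-228 + q) = 2*q*(-228 + q))
1/(c + S(H)) = 1/(-905071 + 2*(1629/27853)*(-228 + 1629/27853)) = 1/(-905071 + 2*(1629/27853)*(-6348855/27853)) = 1/(-905071 - 20684569590/775789609) = 1/(-702165361776829/775789609) = -775789609/702165361776829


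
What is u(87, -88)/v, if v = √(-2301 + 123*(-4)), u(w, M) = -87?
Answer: 29*I*√57/133 ≈ 1.6462*I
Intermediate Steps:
v = 7*I*√57 (v = √(-2301 - 492) = √(-2793) = 7*I*√57 ≈ 52.849*I)
u(87, -88)/v = -87*(-I*√57/399) = -(-29)*I*√57/133 = 29*I*√57/133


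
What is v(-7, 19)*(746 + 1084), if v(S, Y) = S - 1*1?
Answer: -14640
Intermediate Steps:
v(S, Y) = -1 + S (v(S, Y) = S - 1 = -1 + S)
v(-7, 19)*(746 + 1084) = (-1 - 7)*(746 + 1084) = -8*1830 = -14640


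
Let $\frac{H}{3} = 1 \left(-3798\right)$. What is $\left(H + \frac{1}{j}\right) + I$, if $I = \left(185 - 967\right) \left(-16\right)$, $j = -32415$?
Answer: $\frac{36239969}{32415} \approx 1118.0$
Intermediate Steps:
$H = -11394$ ($H = 3 \cdot 1 \left(-3798\right) = 3 \left(-3798\right) = -11394$)
$I = 12512$ ($I = \left(-782\right) \left(-16\right) = 12512$)
$\left(H + \frac{1}{j}\right) + I = \left(-11394 + \frac{1}{-32415}\right) + 12512 = \left(-11394 - \frac{1}{32415}\right) + 12512 = - \frac{369336511}{32415} + 12512 = \frac{36239969}{32415}$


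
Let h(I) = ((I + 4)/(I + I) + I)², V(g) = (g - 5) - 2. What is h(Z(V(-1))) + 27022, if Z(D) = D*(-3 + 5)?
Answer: 1745033/64 ≈ 27266.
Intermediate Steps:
V(g) = -7 + g (V(g) = (-5 + g) - 2 = -7 + g)
Z(D) = 2*D (Z(D) = D*2 = 2*D)
h(I) = (I + (4 + I)/(2*I))² (h(I) = ((4 + I)/((2*I)) + I)² = ((4 + I)*(1/(2*I)) + I)² = ((4 + I)/(2*I) + I)² = (I + (4 + I)/(2*I))²)
h(Z(V(-1))) + 27022 = (4 + 2*(-7 - 1) + 2*(2*(-7 - 1))²)²/(4*(2*(-7 - 1))²) + 27022 = (4 + 2*(-8) + 2*(2*(-8))²)²/(4*(2*(-8))²) + 27022 = (¼)*(4 - 16 + 2*(-16)²)²/(-16)² + 27022 = (¼)*(1/256)*(4 - 16 + 2*256)² + 27022 = (¼)*(1/256)*(4 - 16 + 512)² + 27022 = (¼)*(1/256)*500² + 27022 = (¼)*(1/256)*250000 + 27022 = 15625/64 + 27022 = 1745033/64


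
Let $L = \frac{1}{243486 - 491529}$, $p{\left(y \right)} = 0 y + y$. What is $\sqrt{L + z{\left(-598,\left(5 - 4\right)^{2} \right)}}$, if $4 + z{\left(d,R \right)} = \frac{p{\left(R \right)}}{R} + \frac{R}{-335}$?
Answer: $\frac{i \sqrt{20734679249037165}}{83094405} \approx 1.7329 i$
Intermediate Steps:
$p{\left(y \right)} = y$ ($p{\left(y \right)} = 0 + y = y$)
$L = - \frac{1}{248043}$ ($L = \frac{1}{-248043} = - \frac{1}{248043} \approx -4.0316 \cdot 10^{-6}$)
$z{\left(d,R \right)} = -3 - \frac{R}{335}$ ($z{\left(d,R \right)} = -4 + \left(\frac{R}{R} + \frac{R}{-335}\right) = -4 + \left(1 + R \left(- \frac{1}{335}\right)\right) = -4 - \left(-1 + \frac{R}{335}\right) = -3 - \frac{R}{335}$)
$\sqrt{L + z{\left(-598,\left(5 - 4\right)^{2} \right)}} = \sqrt{- \frac{1}{248043} - \left(3 + \frac{\left(5 - 4\right)^{2}}{335}\right)} = \sqrt{- \frac{1}{248043} - \left(3 + \frac{1^{2}}{335}\right)} = \sqrt{- \frac{1}{248043} - \frac{1006}{335}} = \sqrt{- \frac{249531593}{83094405}} = \frac{i \sqrt{20734679249037165}}{83094405}$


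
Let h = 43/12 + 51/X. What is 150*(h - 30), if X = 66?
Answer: -84625/22 ≈ -3846.6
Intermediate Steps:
h = 575/132 (h = 43/12 + 51/66 = 43*(1/12) + 51*(1/66) = 43/12 + 17/22 = 575/132 ≈ 4.3561)
150*(h - 30) = 150*(575/132 - 30) = 150*(-3385/132) = -84625/22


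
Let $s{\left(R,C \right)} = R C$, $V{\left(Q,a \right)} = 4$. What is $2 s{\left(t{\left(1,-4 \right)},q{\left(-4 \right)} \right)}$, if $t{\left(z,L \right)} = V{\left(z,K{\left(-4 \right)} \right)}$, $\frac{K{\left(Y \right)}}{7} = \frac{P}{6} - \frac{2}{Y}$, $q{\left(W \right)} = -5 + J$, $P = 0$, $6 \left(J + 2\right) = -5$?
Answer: $- \frac{188}{3} \approx -62.667$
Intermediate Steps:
$J = - \frac{17}{6}$ ($J = -2 + \frac{1}{6} \left(-5\right) = -2 - \frac{5}{6} = - \frac{17}{6} \approx -2.8333$)
$q{\left(W \right)} = - \frac{47}{6}$ ($q{\left(W \right)} = -5 - \frac{17}{6} = - \frac{47}{6}$)
$K{\left(Y \right)} = - \frac{14}{Y}$ ($K{\left(Y \right)} = 7 \left(\frac{0}{6} - \frac{2}{Y}\right) = 7 \left(0 \cdot \frac{1}{6} - \frac{2}{Y}\right) = 7 \left(0 - \frac{2}{Y}\right) = 7 \left(- \frac{2}{Y}\right) = - \frac{14}{Y}$)
$t{\left(z,L \right)} = 4$
$s{\left(R,C \right)} = C R$
$2 s{\left(t{\left(1,-4 \right)},q{\left(-4 \right)} \right)} = 2 \left(\left(- \frac{47}{6}\right) 4\right) = 2 \left(- \frac{94}{3}\right) = - \frac{188}{3}$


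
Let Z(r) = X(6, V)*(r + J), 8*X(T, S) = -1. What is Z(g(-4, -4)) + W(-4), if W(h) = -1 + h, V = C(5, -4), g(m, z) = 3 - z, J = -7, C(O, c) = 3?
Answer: -5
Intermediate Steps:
V = 3
X(T, S) = -1/8 (X(T, S) = (1/8)*(-1) = -1/8)
Z(r) = 7/8 - r/8 (Z(r) = -(r - 7)/8 = -(-7 + r)/8 = 7/8 - r/8)
Z(g(-4, -4)) + W(-4) = (7/8 - (3 - 1*(-4))/8) + (-1 - 4) = (7/8 - (3 + 4)/8) - 5 = (7/8 - 1/8*7) - 5 = (7/8 - 7/8) - 5 = 0 - 5 = -5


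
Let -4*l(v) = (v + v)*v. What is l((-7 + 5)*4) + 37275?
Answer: 37243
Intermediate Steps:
l(v) = -v²/2 (l(v) = -(v + v)*v/4 = -2*v*v/4 = -v²/2)
l((-7 + 5)*4) + 37275 = -16*(-7 + 5)²/2 + 37275 = -(-2*4)²/2 + 37275 = -½*(-8)² + 37275 = -½*64 + 37275 = -32 + 37275 = 37243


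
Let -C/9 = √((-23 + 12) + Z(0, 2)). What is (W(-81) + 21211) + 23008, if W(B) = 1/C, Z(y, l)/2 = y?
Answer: 44219 + I*√11/99 ≈ 44219.0 + 0.033501*I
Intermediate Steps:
Z(y, l) = 2*y
C = -9*I*√11 (C = -9*√((-23 + 12) + 2*0) = -9*√(-11 + 0) = -9*I*√11 ≈ -29.85*I)
W(B) = I*√11/99 (W(B) = 1/(-9*I*√11) = I*√11/99)
(W(-81) + 21211) + 23008 = (I*√11/99 + 21211) + 23008 = (21211 + I*√11/99) + 23008 = 44219 + I*√11/99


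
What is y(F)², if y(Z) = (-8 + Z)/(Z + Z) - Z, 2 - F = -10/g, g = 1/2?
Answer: 227529/484 ≈ 470.10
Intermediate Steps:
g = ½ ≈ 0.50000
F = 22 (F = 2 - (-10)/½ = 2 - (-10)*2 = 2 - 1*(-20) = 2 + 20 = 22)
y(Z) = -Z + (-8 + Z)/(2*Z) (y(Z) = (-8 + Z)/((2*Z)) - Z = (-8 + Z)*(1/(2*Z)) - Z = (-8 + Z)/(2*Z) - Z = -Z + (-8 + Z)/(2*Z))
y(F)² = (½ - 1*22 - 4/22)² = (½ - 22 - 4*1/22)² = (½ - 22 - 2/11)² = (-477/22)² = 227529/484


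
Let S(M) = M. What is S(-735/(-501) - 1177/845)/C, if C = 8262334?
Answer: 5233/582969631205 ≈ 8.9765e-9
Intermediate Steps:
S(-735/(-501) - 1177/845)/C = (-735/(-501) - 1177/845)/8262334 = (-735*(-1/501) - 1177*1/845)*(1/8262334) = (245/167 - 1177/845)*(1/8262334) = (10466/141115)*(1/8262334) = 5233/582969631205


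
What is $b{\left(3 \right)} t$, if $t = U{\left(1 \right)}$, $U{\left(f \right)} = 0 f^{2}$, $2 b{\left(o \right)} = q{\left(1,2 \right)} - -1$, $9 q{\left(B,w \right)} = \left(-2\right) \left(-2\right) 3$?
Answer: $0$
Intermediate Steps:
$q{\left(B,w \right)} = \frac{4}{3}$ ($q{\left(B,w \right)} = \frac{\left(-2\right) \left(-2\right) 3}{9} = \frac{4 \cdot 3}{9} = \frac{1}{9} \cdot 12 = \frac{4}{3}$)
$b{\left(o \right)} = \frac{7}{6}$ ($b{\left(o \right)} = \frac{\frac{4}{3} - -1}{2} = \frac{\frac{4}{3} + 1}{2} = \frac{1}{2} \cdot \frac{7}{3} = \frac{7}{6}$)
$U{\left(f \right)} = 0$
$t = 0$
$b{\left(3 \right)} t = \frac{7}{6} \cdot 0 = 0$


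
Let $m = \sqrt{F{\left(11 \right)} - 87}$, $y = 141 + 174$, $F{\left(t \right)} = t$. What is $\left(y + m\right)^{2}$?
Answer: $99149 + 1260 i \sqrt{19} \approx 99149.0 + 5492.2 i$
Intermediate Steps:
$y = 315$
$m = 2 i \sqrt{19}$ ($m = \sqrt{11 - 87} = \sqrt{-76} = 2 i \sqrt{19} \approx 8.7178 i$)
$\left(y + m\right)^{2} = \left(315 + 2 i \sqrt{19}\right)^{2}$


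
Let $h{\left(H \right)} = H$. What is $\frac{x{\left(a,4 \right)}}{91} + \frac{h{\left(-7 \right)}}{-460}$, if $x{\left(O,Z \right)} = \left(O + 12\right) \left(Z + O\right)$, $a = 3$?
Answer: $\frac{6991}{5980} \approx 1.1691$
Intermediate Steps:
$x{\left(O,Z \right)} = \left(12 + O\right) \left(O + Z\right)$
$\frac{x{\left(a,4 \right)}}{91} + \frac{h{\left(-7 \right)}}{-460} = \frac{3^{2} + 12 \cdot 3 + 12 \cdot 4 + 3 \cdot 4}{91} - \frac{7}{-460} = \left(9 + 36 + 48 + 12\right) \frac{1}{91} - - \frac{7}{460} = 105 \cdot \frac{1}{91} + \frac{7}{460} = \frac{15}{13} + \frac{7}{460} = \frac{6991}{5980}$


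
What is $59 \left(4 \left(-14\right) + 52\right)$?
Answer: $-236$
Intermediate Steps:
$59 \left(4 \left(-14\right) + 52\right) = 59 \left(-56 + 52\right) = 59 \left(-4\right) = -236$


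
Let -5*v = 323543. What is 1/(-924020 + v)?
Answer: -5/4943643 ≈ -1.0114e-6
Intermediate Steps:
v = -323543/5 (v = -1/5*323543 = -323543/5 ≈ -64709.)
1/(-924020 + v) = 1/(-924020 - 323543/5) = 1/(-4943643/5) = -5/4943643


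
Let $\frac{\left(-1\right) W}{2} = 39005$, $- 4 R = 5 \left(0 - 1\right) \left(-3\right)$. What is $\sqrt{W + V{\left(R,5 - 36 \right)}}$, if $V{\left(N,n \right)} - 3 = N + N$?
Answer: $\frac{i \sqrt{312058}}{2} \approx 279.31 i$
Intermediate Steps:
$R = - \frac{15}{4}$ ($R = - \frac{5 \left(0 - 1\right) \left(-3\right)}{4} = - \frac{5 \left(-1\right) \left(-3\right)}{4} = - \frac{\left(-5\right) \left(-3\right)}{4} = \left(- \frac{1}{4}\right) 15 = - \frac{15}{4} \approx -3.75$)
$V{\left(N,n \right)} = 3 + 2 N$ ($V{\left(N,n \right)} = 3 + \left(N + N\right) = 3 + 2 N$)
$W = -78010$ ($W = \left(-2\right) 39005 = -78010$)
$\sqrt{W + V{\left(R,5 - 36 \right)}} = \sqrt{-78010 + \left(3 + 2 \left(- \frac{15}{4}\right)\right)} = \sqrt{-78010 + \left(3 - \frac{15}{2}\right)} = \sqrt{-78010 - \frac{9}{2}} = \sqrt{- \frac{156029}{2}} = \frac{i \sqrt{312058}}{2}$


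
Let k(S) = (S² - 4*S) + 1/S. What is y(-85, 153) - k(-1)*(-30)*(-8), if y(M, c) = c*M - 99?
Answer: -14064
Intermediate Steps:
k(S) = 1/S + S² - 4*S
y(M, c) = -99 + M*c (y(M, c) = M*c - 99 = -99 + M*c)
y(-85, 153) - k(-1)*(-30)*(-8) = (-99 - 85*153) - ((1 + (-1)²*(-4 - 1))/(-1))*(-30)*(-8) = (-99 - 13005) - -(1 + 1*(-5))*(-30)*(-8) = -13104 - -(1 - 5)*(-30)*(-8) = -13104 - -1*(-4)*(-30)*(-8) = -13104 - 4*(-30)*(-8) = -13104 - (-120)*(-8) = -13104 - 1*960 = -13104 - 960 = -14064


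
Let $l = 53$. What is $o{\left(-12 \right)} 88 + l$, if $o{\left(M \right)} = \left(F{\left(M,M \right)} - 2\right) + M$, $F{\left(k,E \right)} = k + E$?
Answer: $-3291$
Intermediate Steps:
$F{\left(k,E \right)} = E + k$
$o{\left(M \right)} = -2 + 3 M$ ($o{\left(M \right)} = \left(\left(M + M\right) - 2\right) + M = \left(2 M - 2\right) + M = \left(-2 + 2 M\right) + M = -2 + 3 M$)
$o{\left(-12 \right)} 88 + l = \left(-2 + 3 \left(-12\right)\right) 88 + 53 = \left(-2 - 36\right) 88 + 53 = \left(-38\right) 88 + 53 = -3344 + 53 = -3291$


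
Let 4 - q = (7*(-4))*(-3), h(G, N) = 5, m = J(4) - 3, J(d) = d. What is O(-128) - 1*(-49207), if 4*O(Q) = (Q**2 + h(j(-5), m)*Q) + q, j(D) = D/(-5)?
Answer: 53123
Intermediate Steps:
j(D) = -D/5 (j(D) = D*(-1/5) = -D/5)
m = 1 (m = 4 - 3 = 1)
q = -80 (q = 4 - 7*(-4)*(-3) = 4 - (-28)*(-3) = 4 - 1*84 = 4 - 84 = -80)
O(Q) = -20 + Q**2/4 + 5*Q/4 (O(Q) = ((Q**2 + 5*Q) - 80)/4 = (-80 + Q**2 + 5*Q)/4 = -20 + Q**2/4 + 5*Q/4)
O(-128) - 1*(-49207) = (-20 + (1/4)*(-128)**2 + (5/4)*(-128)) - 1*(-49207) = (-20 + (1/4)*16384 - 160) + 49207 = (-20 + 4096 - 160) + 49207 = 3916 + 49207 = 53123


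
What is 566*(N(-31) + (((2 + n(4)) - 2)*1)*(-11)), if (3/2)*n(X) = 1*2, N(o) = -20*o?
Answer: 1027856/3 ≈ 3.4262e+5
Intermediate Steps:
n(X) = 4/3 (n(X) = 2*(1*2)/3 = (⅔)*2 = 4/3)
566*(N(-31) + (((2 + n(4)) - 2)*1)*(-11)) = 566*(-20*(-31) + (((2 + 4/3) - 2)*1)*(-11)) = 566*(620 + ((10/3 - 2)*1)*(-11)) = 566*(620 + ((4/3)*1)*(-11)) = 566*(620 + (4/3)*(-11)) = 566*(620 - 44/3) = 566*(1816/3) = 1027856/3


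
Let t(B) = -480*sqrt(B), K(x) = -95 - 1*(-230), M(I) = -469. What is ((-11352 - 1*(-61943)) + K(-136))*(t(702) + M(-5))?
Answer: -23790494 - 73045440*sqrt(78) ≈ -6.6891e+8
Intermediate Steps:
K(x) = 135 (K(x) = -95 + 230 = 135)
((-11352 - 1*(-61943)) + K(-136))*(t(702) + M(-5)) = ((-11352 - 1*(-61943)) + 135)*(-1440*sqrt(78) - 469) = ((-11352 + 61943) + 135)*(-1440*sqrt(78) - 469) = (50591 + 135)*(-1440*sqrt(78) - 469) = 50726*(-469 - 1440*sqrt(78)) = -23790494 - 73045440*sqrt(78)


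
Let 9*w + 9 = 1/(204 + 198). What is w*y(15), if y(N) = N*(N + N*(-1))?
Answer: 0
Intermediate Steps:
y(N) = 0 (y(N) = N*(N - N) = N*0 = 0)
w = -3617/3618 (w = -1 + 1/(9*(204 + 198)) = -1 + (⅑)/402 = -1 + (⅑)*(1/402) = -1 + 1/3618 = -3617/3618 ≈ -0.99972)
w*y(15) = -3617/3618*0 = 0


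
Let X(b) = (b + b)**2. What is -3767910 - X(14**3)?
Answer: -33886054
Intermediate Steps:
X(b) = 4*b**2 (X(b) = (2*b)**2 = 4*b**2)
-3767910 - X(14**3) = -3767910 - 4*(14**3)**2 = -3767910 - 4*2744**2 = -3767910 - 4*7529536 = -3767910 - 1*30118144 = -3767910 - 30118144 = -33886054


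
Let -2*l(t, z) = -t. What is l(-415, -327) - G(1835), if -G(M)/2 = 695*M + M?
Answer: 5108225/2 ≈ 2.5541e+6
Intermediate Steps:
l(t, z) = t/2 (l(t, z) = -(-1)*t/2 = t/2)
G(M) = -1392*M (G(M) = -2*(695*M + M) = -1392*M)
l(-415, -327) - G(1835) = (½)*(-415) - (-1392)*1835 = -415/2 - 1*(-2554320) = -415/2 + 2554320 = 5108225/2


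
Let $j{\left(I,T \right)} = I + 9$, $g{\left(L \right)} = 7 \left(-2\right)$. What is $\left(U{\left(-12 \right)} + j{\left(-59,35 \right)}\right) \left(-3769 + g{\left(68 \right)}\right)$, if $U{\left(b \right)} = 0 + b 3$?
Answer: $325338$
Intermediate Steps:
$U{\left(b \right)} = 3 b$ ($U{\left(b \right)} = 0 + 3 b = 3 b$)
$g{\left(L \right)} = -14$
$j{\left(I,T \right)} = 9 + I$
$\left(U{\left(-12 \right)} + j{\left(-59,35 \right)}\right) \left(-3769 + g{\left(68 \right)}\right) = \left(3 \left(-12\right) + \left(9 - 59\right)\right) \left(-3769 - 14\right) = \left(-36 - 50\right) \left(-3783\right) = \left(-86\right) \left(-3783\right) = 325338$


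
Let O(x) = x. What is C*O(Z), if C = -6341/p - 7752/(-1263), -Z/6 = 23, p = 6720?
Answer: -337983137/471520 ≈ -716.79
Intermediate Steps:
Z = -138 (Z = -6*23 = -138)
C = 14694919/2829120 (C = -6341/6720 - 7752/(-1263) = -6341*1/6720 - 7752*(-1/1263) = -6341/6720 + 2584/421 = 14694919/2829120 ≈ 5.1942)
C*O(Z) = (14694919/2829120)*(-138) = -337983137/471520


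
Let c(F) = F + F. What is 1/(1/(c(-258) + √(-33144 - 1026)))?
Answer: -516 + I*√34170 ≈ -516.0 + 184.85*I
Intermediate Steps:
c(F) = 2*F
1/(1/(c(-258) + √(-33144 - 1026))) = 1/(1/(2*(-258) + √(-33144 - 1026))) = 1/(1/(-516 + √(-34170))) = 1/(1/(-516 + I*√34170)) = -516 + I*√34170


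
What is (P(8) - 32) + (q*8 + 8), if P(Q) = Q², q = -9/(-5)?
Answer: 272/5 ≈ 54.400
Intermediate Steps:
q = 9/5 (q = -9*(-⅕) = 9/5 ≈ 1.8000)
(P(8) - 32) + (q*8 + 8) = (8² - 32) + ((9/5)*8 + 8) = (64 - 32) + (72/5 + 8) = 32 + 112/5 = 272/5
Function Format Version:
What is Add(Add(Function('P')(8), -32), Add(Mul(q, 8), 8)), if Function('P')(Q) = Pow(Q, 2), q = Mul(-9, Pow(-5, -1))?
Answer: Rational(272, 5) ≈ 54.400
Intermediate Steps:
q = Rational(9, 5) (q = Mul(-9, Rational(-1, 5)) = Rational(9, 5) ≈ 1.8000)
Add(Add(Function('P')(8), -32), Add(Mul(q, 8), 8)) = Add(Add(Pow(8, 2), -32), Add(Mul(Rational(9, 5), 8), 8)) = Add(Add(64, -32), Add(Rational(72, 5), 8)) = Add(32, Rational(112, 5)) = Rational(272, 5)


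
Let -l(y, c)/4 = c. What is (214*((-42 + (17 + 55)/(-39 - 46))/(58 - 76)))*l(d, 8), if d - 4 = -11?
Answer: -4156736/255 ≈ -16301.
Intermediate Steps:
d = -7 (d = 4 - 11 = -7)
l(y, c) = -4*c
(214*((-42 + (17 + 55)/(-39 - 46))/(58 - 76)))*l(d, 8) = (214*((-42 + (17 + 55)/(-39 - 46))/(58 - 76)))*(-4*8) = (214*((-42 + 72/(-85))/(-18)))*(-32) = (214*((-42 + 72*(-1/85))*(-1/18)))*(-32) = (214*((-42 - 72/85)*(-1/18)))*(-32) = (214*(-3642/85*(-1/18)))*(-32) = (214*(607/255))*(-32) = (129898/255)*(-32) = -4156736/255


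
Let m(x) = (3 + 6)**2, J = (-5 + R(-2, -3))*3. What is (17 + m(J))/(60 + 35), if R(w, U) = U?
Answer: 98/95 ≈ 1.0316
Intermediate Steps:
J = -24 (J = (-5 - 3)*3 = -8*3 = -24)
m(x) = 81 (m(x) = 9**2 = 81)
(17 + m(J))/(60 + 35) = (17 + 81)/(60 + 35) = 98/95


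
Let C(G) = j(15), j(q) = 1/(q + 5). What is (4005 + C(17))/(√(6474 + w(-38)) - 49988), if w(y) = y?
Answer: -1001022197/12493968540 - 80101*√1609/24987937080 ≈ -0.080249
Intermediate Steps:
j(q) = 1/(5 + q)
C(G) = 1/20 (C(G) = 1/(5 + 15) = 1/20)
(4005 + C(17))/(√(6474 + w(-38)) - 49988) = (4005 + 1/20)/(√(6474 - 38) - 49988) = 80101/(20*(√6436 - 49988)) = 80101/(20*(2*√1609 - 49988)) = 80101/(20*(-49988 + 2*√1609))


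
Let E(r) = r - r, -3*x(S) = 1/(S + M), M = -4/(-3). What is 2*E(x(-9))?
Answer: 0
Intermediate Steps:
M = 4/3 (M = -4*(-⅓) = 4/3 ≈ 1.3333)
x(S) = -1/(3*(4/3 + S)) (x(S) = -1/(3*(S + 4/3)) = -1/(3*(4/3 + S)))
E(r) = 0
2*E(x(-9)) = 2*0 = 0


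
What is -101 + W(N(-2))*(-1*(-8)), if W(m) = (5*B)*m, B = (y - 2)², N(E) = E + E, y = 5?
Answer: -1541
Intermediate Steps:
N(E) = 2*E
B = 9 (B = (5 - 2)² = 3² = 9)
W(m) = 45*m (W(m) = (5*9)*m = 45*m)
-101 + W(N(-2))*(-1*(-8)) = -101 + (45*(2*(-2)))*(-1*(-8)) = -101 + (45*(-4))*8 = -101 - 180*8 = -101 - 1440 = -1541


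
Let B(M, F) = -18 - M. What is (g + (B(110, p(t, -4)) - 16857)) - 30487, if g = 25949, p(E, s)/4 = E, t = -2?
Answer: -21523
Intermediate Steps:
p(E, s) = 4*E
(g + (B(110, p(t, -4)) - 16857)) - 30487 = (25949 + ((-18 - 1*110) - 16857)) - 30487 = (25949 + ((-18 - 110) - 16857)) - 30487 = (25949 + (-128 - 16857)) - 30487 = (25949 - 16985) - 30487 = 8964 - 30487 = -21523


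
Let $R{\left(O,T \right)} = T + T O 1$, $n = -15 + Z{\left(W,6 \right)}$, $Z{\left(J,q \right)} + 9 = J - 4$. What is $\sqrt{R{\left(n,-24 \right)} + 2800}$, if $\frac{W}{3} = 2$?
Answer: $2 \sqrt{826} \approx 57.48$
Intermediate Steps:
$W = 6$ ($W = 3 \cdot 2 = 6$)
$Z{\left(J,q \right)} = -13 + J$ ($Z{\left(J,q \right)} = -9 + \left(J - 4\right) = -9 + \left(-4 + J\right) = -13 + J$)
$n = -22$ ($n = -15 + \left(-13 + 6\right) = -15 - 7 = -22$)
$R{\left(O,T \right)} = T + O T$ ($R{\left(O,T \right)} = T + O T 1 = T + O T$)
$\sqrt{R{\left(n,-24 \right)} + 2800} = \sqrt{- 24 \left(1 - 22\right) + 2800} = \sqrt{\left(-24\right) \left(-21\right) + 2800} = \sqrt{504 + 2800} = \sqrt{3304} = 2 \sqrt{826}$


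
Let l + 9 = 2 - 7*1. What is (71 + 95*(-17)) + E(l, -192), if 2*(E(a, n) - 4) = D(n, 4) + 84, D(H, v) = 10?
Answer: -1493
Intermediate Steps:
l = -14 (l = -9 + (2 - 7*1) = -9 + (2 - 7) = -9 - 5 = -14)
E(a, n) = 51 (E(a, n) = 4 + (10 + 84)/2 = 4 + (1/2)*94 = 4 + 47 = 51)
(71 + 95*(-17)) + E(l, -192) = (71 + 95*(-17)) + 51 = (71 - 1615) + 51 = -1544 + 51 = -1493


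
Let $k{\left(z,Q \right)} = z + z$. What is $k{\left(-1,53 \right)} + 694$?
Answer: $692$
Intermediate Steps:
$k{\left(z,Q \right)} = 2 z$
$k{\left(-1,53 \right)} + 694 = 2 \left(-1\right) + 694 = -2 + 694 = 692$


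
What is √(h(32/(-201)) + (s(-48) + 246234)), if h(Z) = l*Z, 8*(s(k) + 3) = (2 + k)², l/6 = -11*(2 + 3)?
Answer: √4427016558/134 ≈ 496.54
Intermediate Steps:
l = -330 (l = 6*(-11*(2 + 3)) = 6*(-11*5) = 6*(-55) = -330)
s(k) = -3 + (2 + k)²/8
h(Z) = -330*Z
√(h(32/(-201)) + (s(-48) + 246234)) = √(-10560/(-201) + ((-3 + (2 - 48)²/8) + 246234)) = √(-10560*(-1)/201 + ((-3 + (⅛)*(-46)²) + 246234)) = √(-330*(-32/201) + ((-3 + (⅛)*2116) + 246234)) = √(3520/67 + ((-3 + 529/2) + 246234)) = √(3520/67 + (523/2 + 246234)) = √(3520/67 + 492991/2) = √(33037437/134) = √4427016558/134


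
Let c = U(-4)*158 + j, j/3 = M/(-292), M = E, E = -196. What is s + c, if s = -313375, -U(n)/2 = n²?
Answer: -23245316/73 ≈ -3.1843e+5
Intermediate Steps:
M = -196
j = 147/73 (j = 3*(-196/(-292)) = 3*(-196*(-1/292)) = 3*(49/73) = 147/73 ≈ 2.0137)
U(n) = -2*n²
c = -368941/73 (c = -2*(-4)²*158 + 147/73 = -2*16*158 + 147/73 = -32*158 + 147/73 = -5056 + 147/73 = -368941/73 ≈ -5054.0)
s + c = -313375 - 368941/73 = -23245316/73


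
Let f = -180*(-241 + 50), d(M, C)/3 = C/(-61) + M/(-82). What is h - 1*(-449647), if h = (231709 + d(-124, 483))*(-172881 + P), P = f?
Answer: -80254131109999/2501 ≈ -3.2089e+10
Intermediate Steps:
d(M, C) = -3*C/61 - 3*M/82 (d(M, C) = 3*(C/(-61) + M/(-82)) = 3*(C*(-1/61) + M*(-1/82)) = 3*(-C/61 - M/82) = -3*C/61 - 3*M/82)
f = 34380 (f = -180*(-191) = 34380)
P = 34380
h = -80255255677146/2501 (h = (231709 + (-3/61*483 - 3/82*(-124)))*(-172881 + 34380) = (231709 + (-1449/61 + 186/41))*(-138501) = (231709 - 48063/2501)*(-138501) = (579456146/2501)*(-138501) = -80255255677146/2501 ≈ -3.2089e+10)
h - 1*(-449647) = -80255255677146/2501 - 1*(-449647) = -80255255677146/2501 + 449647 = -80254131109999/2501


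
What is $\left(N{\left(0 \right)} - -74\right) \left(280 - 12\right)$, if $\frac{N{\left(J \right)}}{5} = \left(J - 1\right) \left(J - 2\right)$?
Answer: $22512$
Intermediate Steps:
$N{\left(J \right)} = 5 \left(-1 + J\right) \left(-2 + J\right)$ ($N{\left(J \right)} = 5 \left(J - 1\right) \left(J - 2\right) = 5 \left(-1 + J\right) \left(-2 + J\right)$)
$\left(N{\left(0 \right)} - -74\right) \left(280 - 12\right) = \left(\left(10 - 0 + 5 \cdot 0^{2}\right) - -74\right) \left(280 - 12\right) = \left(\left(10 + 0 + 5 \cdot 0\right) + \left(-159 + 233\right)\right) 268 = \left(\left(10 + 0 + 0\right) + 74\right) 268 = \left(10 + 74\right) 268 = 84 \cdot 268 = 22512$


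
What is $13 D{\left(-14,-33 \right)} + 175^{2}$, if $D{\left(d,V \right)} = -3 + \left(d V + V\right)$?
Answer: $36163$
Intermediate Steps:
$D{\left(d,V \right)} = -3 + V + V d$ ($D{\left(d,V \right)} = -3 + \left(V d + V\right) = -3 + \left(V + V d\right) = -3 + V + V d$)
$13 D{\left(-14,-33 \right)} + 175^{2} = 13 \left(-3 - 33 - -462\right) + 175^{2} = 13 \left(-3 - 33 + 462\right) + 30625 = 13 \cdot 426 + 30625 = 5538 + 30625 = 36163$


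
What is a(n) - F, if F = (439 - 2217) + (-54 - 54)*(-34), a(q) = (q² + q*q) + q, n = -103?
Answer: 19221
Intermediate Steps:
a(q) = q + 2*q² (a(q) = (q² + q²) + q = 2*q² + q = q + 2*q²)
F = 1894 (F = -1778 - 108*(-34) = -1778 + 3672 = 1894)
a(n) - F = -103*(1 + 2*(-103)) - 1*1894 = -103*(1 - 206) - 1894 = -103*(-205) - 1894 = 21115 - 1894 = 19221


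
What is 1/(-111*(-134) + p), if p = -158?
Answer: 1/14716 ≈ 6.7953e-5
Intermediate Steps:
1/(-111*(-134) + p) = 1/(-111*(-134) - 158) = 1/(14874 - 158) = 1/14716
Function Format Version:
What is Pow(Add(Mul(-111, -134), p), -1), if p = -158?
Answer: Rational(1, 14716) ≈ 6.7953e-5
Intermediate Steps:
Pow(Add(Mul(-111, -134), p), -1) = Pow(Add(Mul(-111, -134), -158), -1) = Pow(Add(14874, -158), -1) = Pow(14716, -1) = Rational(1, 14716)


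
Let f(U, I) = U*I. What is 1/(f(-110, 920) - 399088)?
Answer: -1/500288 ≈ -1.9988e-6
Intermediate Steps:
f(U, I) = I*U
1/(f(-110, 920) - 399088) = 1/(920*(-110) - 399088) = 1/(-101200 - 399088) = 1/(-500288) = -1/500288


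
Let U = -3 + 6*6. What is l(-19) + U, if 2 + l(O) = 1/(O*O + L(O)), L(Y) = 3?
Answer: 11285/364 ≈ 31.003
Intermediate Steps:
l(O) = -2 + 1/(3 + O²) (l(O) = -2 + 1/(O*O + 3) = -2 + 1/(O² + 3) = -2 + 1/(3 + O²))
U = 33 (U = -3 + 36 = 33)
l(-19) + U = (-5 - 2*(-19)²)/(3 + (-19)²) + 33 = (-5 - 2*361)/(3 + 361) + 33 = (-5 - 722)/364 + 33 = (1/364)*(-727) + 33 = -727/364 + 33 = 11285/364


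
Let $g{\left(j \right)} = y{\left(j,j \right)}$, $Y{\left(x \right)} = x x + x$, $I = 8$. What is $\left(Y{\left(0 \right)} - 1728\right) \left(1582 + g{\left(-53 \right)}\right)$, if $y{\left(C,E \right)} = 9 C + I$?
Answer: $-1923264$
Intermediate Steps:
$y{\left(C,E \right)} = 8 + 9 C$ ($y{\left(C,E \right)} = 9 C + 8 = 8 + 9 C$)
$Y{\left(x \right)} = x + x^{2}$ ($Y{\left(x \right)} = x^{2} + x = x + x^{2}$)
$g{\left(j \right)} = 8 + 9 j$
$\left(Y{\left(0 \right)} - 1728\right) \left(1582 + g{\left(-53 \right)}\right) = \left(0 \left(1 + 0\right) - 1728\right) \left(1582 + \left(8 + 9 \left(-53\right)\right)\right) = \left(0 \cdot 1 - 1728\right) \left(1582 + \left(8 - 477\right)\right) = \left(0 - 1728\right) \left(1582 - 469\right) = \left(-1728\right) 1113 = -1923264$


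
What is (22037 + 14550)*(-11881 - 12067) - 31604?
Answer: -876217080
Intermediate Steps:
(22037 + 14550)*(-11881 - 12067) - 31604 = 36587*(-23948) - 31604 = -876185476 - 31604 = -876217080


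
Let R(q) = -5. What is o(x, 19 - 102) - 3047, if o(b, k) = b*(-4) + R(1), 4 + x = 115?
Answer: -3496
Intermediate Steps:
x = 111 (x = -4 + 115 = 111)
o(b, k) = -5 - 4*b (o(b, k) = b*(-4) - 5 = -4*b - 5 = -5 - 4*b)
o(x, 19 - 102) - 3047 = (-5 - 4*111) - 3047 = (-5 - 444) - 3047 = -449 - 3047 = -3496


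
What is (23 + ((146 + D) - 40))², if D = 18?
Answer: 21609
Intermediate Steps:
(23 + ((146 + D) - 40))² = (23 + ((146 + 18) - 40))² = (23 + (164 - 40))² = (23 + 124)² = 147² = 21609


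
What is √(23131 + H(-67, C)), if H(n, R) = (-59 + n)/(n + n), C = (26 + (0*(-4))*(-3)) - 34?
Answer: 4*√6489955/67 ≈ 152.09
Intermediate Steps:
C = -8 (C = (26 + 0*(-3)) - 34 = (26 + 0) - 34 = 26 - 34 = -8)
H(n, R) = (-59 + n)/(2*n) (H(n, R) = (-59 + n)/((2*n)) = (-59 + n)*(1/(2*n)) = (-59 + n)/(2*n))
√(23131 + H(-67, C)) = √(23131 + (½)*(-59 - 67)/(-67)) = √(23131 + (½)*(-1/67)*(-126)) = √(23131 + 63/67) = √(1549840/67) = 4*√6489955/67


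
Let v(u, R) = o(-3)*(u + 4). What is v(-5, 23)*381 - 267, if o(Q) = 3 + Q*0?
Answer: -1410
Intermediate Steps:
o(Q) = 3 (o(Q) = 3 + 0 = 3)
v(u, R) = 12 + 3*u (v(u, R) = 3*(u + 4) = 3*(4 + u) = 12 + 3*u)
v(-5, 23)*381 - 267 = (12 + 3*(-5))*381 - 267 = (12 - 15)*381 - 267 = -3*381 - 267 = -1143 - 267 = -1410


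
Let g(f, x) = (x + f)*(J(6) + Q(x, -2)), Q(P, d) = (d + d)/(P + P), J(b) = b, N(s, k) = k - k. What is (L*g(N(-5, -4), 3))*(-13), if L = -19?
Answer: 3952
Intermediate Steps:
N(s, k) = 0
Q(P, d) = d/P (Q(P, d) = (2*d)/((2*P)) = (2*d)*(1/(2*P)) = d/P)
g(f, x) = (6 - 2/x)*(f + x) (g(f, x) = (x + f)*(6 - 2/x) = (f + x)*(6 - 2/x) = (6 - 2/x)*(f + x))
(L*g(N(-5, -4), 3))*(-13) = -19*(-2 + 6*0 + 6*3 - 2*0/3)*(-13) = -19*(-2 + 0 + 18 - 2*0*⅓)*(-13) = -19*(-2 + 0 + 18 + 0)*(-13) = -19*16*(-13) = -304*(-13) = 3952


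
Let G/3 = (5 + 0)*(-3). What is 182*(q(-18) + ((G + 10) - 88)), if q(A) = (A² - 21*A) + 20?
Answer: 109018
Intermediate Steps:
q(A) = 20 + A² - 21*A
G = -45 (G = 3*((5 + 0)*(-3)) = 3*(5*(-3)) = 3*(-15) = -45)
182*(q(-18) + ((G + 10) - 88)) = 182*((20 + (-18)² - 21*(-18)) + ((-45 + 10) - 88)) = 182*((20 + 324 + 378) + (-35 - 88)) = 182*(722 - 123) = 182*599 = 109018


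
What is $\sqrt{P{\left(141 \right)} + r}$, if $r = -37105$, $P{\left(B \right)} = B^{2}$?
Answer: $2 i \sqrt{4306} \approx 131.24 i$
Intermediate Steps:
$\sqrt{P{\left(141 \right)} + r} = \sqrt{141^{2} - 37105} = \sqrt{19881 - 37105} = \sqrt{-17224} = 2 i \sqrt{4306}$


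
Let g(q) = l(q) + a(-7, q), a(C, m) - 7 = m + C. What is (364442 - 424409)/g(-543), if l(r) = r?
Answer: 19989/362 ≈ 55.218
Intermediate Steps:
a(C, m) = 7 + C + m (a(C, m) = 7 + (m + C) = 7 + (C + m) = 7 + C + m)
g(q) = 2*q (g(q) = q + (7 - 7 + q) = q + q = 2*q)
(364442 - 424409)/g(-543) = (364442 - 424409)/((2*(-543))) = -59967/(-1086) = -59967*(-1/1086) = 19989/362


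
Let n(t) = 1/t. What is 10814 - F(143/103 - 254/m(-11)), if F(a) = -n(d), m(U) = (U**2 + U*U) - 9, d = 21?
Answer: 227095/21 ≈ 10814.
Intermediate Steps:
m(U) = -9 + 2*U**2 (m(U) = (U**2 + U**2) - 9 = 2*U**2 - 9 = -9 + 2*U**2)
F(a) = -1/21
10814 - F(143/103 - 254/m(-11)) = 10814 - 1*(-1/21) = 10814 + 1/21 = 227095/21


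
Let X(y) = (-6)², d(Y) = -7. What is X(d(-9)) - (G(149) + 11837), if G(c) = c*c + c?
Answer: -34151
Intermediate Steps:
G(c) = c + c² (G(c) = c² + c = c + c²)
X(y) = 36
X(d(-9)) - (G(149) + 11837) = 36 - (149*(1 + 149) + 11837) = 36 - (149*150 + 11837) = 36 - (22350 + 11837) = 36 - 1*34187 = 36 - 34187 = -34151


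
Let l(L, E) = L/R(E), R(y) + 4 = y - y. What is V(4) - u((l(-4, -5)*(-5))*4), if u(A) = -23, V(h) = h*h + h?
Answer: 43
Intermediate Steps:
R(y) = -4 (R(y) = -4 + (y - y) = -4 + 0 = -4)
V(h) = h + h² (V(h) = h² + h = h + h²)
l(L, E) = -L/4 (l(L, E) = L/(-4) = L*(-¼) = -L/4)
V(4) - u((l(-4, -5)*(-5))*4) = 4*(1 + 4) - 1*(-23) = 4*5 + 23 = 20 + 23 = 43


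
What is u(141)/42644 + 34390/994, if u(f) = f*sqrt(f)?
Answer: 17195/497 + 141*sqrt(141)/42644 ≈ 34.637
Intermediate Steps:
u(f) = f**(3/2)
u(141)/42644 + 34390/994 = 141**(3/2)/42644 + 34390/994 = (141*sqrt(141))*(1/42644) + 34390*(1/994) = 141*sqrt(141)/42644 + 17195/497 = 17195/497 + 141*sqrt(141)/42644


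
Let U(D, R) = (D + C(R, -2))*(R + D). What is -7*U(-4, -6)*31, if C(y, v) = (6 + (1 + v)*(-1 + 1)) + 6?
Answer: 17360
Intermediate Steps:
C(y, v) = 12 (C(y, v) = (6 + (1 + v)*0) + 6 = (6 + 0) + 6 = 6 + 6 = 12)
U(D, R) = (12 + D)*(D + R) (U(D, R) = (D + 12)*(R + D) = (12 + D)*(D + R))
-7*U(-4, -6)*31 = -7*((-4)² + 12*(-4) + 12*(-6) - 4*(-6))*31 = -7*(16 - 48 - 72 + 24)*31 = -7*(-80)*31 = 560*31 = 17360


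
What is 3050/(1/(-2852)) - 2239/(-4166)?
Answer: -36238365361/4166 ≈ -8.6986e+6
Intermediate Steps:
3050/(1/(-2852)) - 2239/(-4166) = 3050/(-1/2852) - 2239*(-1/4166) = 3050*(-2852) + 2239/4166 = -8698600 + 2239/4166 = -36238365361/4166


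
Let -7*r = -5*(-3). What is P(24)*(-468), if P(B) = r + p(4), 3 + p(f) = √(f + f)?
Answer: 16848/7 - 936*√2 ≈ 1083.2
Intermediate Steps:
r = -15/7 (r = -(-5)*(-3)/7 = -⅐*15 = -15/7 ≈ -2.1429)
p(f) = -3 + √2*√f (p(f) = -3 + √(f + f) = -3 + √(2*f) = -3 + √2*√f)
P(B) = -36/7 + 2*√2 (P(B) = -15/7 + (-3 + √2*√4) = -15/7 + (-3 + √2*2) = -15/7 + (-3 + 2*√2) = -36/7 + 2*√2)
P(24)*(-468) = (-36/7 + 2*√2)*(-468) = 16848/7 - 936*√2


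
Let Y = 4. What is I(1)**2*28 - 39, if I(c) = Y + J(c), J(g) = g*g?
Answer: 661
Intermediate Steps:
J(g) = g**2
I(c) = 4 + c**2
I(1)**2*28 - 39 = (4 + 1**2)**2*28 - 39 = (4 + 1)**2*28 - 39 = 5**2*28 - 39 = 25*28 - 39 = 700 - 39 = 661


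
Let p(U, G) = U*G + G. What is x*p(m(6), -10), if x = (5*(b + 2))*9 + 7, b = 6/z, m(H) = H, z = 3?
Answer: -13090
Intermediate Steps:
b = 2 (b = 6/3 = 6*(1/3) = 2)
p(U, G) = G + G*U (p(U, G) = G*U + G = G + G*U)
x = 187 (x = (5*(2 + 2))*9 + 7 = (5*4)*9 + 7 = 20*9 + 7 = 180 + 7 = 187)
x*p(m(6), -10) = 187*(-10*(1 + 6)) = 187*(-10*7) = 187*(-70) = -13090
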